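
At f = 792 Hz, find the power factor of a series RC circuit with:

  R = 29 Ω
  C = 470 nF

Step 1 — Angular frequency: ω = 2π·f = 2π·792 = 4976 rad/s.
Step 2 — Component impedances:
  R: Z = R = 29 Ω
  C: Z = 1/(jωC) = -j/(ω·C) = 0 - j427.6 Ω
Step 3 — Series combination: Z_total = R + C = 29 - j427.6 Ω = 428.5∠-86.1° Ω.
Step 4 — Power factor: PF = cos(φ) = Re(Z)/|Z| = 29/428.54 = 0.06767.
Step 5 — Type: Im(Z) = -427.6 ⇒ leading (phase φ = -86.1°).

PF = 0.06767 (leading, φ = -86.1°)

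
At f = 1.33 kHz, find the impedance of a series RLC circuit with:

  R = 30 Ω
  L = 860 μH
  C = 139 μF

Step 1 — Angular frequency: ω = 2π·f = 2π·1330 = 8357 rad/s.
Step 2 — Component impedances:
  R: Z = R = 30 Ω
  L: Z = jωL = j·8357·0.00086 = 0 + j7.187 Ω
  C: Z = 1/(jωC) = -j/(ω·C) = 0 - j0.8609 Ω
Step 3 — Series combination: Z_total = R + L + C = 30 + j6.326 Ω = 30.66∠11.9° Ω.

Z = 30 + j6.326 Ω = 30.66∠11.9° Ω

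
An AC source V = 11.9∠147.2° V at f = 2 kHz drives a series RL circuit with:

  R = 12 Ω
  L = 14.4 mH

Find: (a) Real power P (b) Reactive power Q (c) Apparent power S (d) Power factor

Step 1 — Angular frequency: ω = 2π·f = 2π·2000 = 1.257e+04 rad/s.
Step 2 — Component impedances:
  R: Z = R = 12 Ω
  L: Z = jωL = j·1.257e+04·0.0144 = 0 + j181 Ω
Step 3 — Series combination: Z_total = R + L = 12 + j181 Ω = 181.4∠86.2° Ω.
Step 4 — Source phasor: V = 11.9∠147.2° V = -10 + j6.446 V.
Step 5 — Current: I = V / Z = 0.03182 + j0.05739 A = 0.06562∠61.0° A.
Step 6 — Complex power: S = V·I* = 0.05167 + j0.7791 VA.
Step 7 — Real power: P = Re(S) = 0.05167 W.
Step 8 — Reactive power: Q = Im(S) = 0.7791 VAR.
Step 9 — Apparent power: |S| = 0.7809 VA.
Step 10 — Power factor: PF = P/|S| = 0.06617 (lagging).

(a) P = 0.05167 W  (b) Q = 0.7791 VAR  (c) S = 0.7809 VA  (d) PF = 0.06617 (lagging)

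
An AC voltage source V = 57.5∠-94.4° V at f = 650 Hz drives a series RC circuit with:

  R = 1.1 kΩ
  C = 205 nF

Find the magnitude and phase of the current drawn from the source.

Step 1 — Angular frequency: ω = 2π·f = 2π·650 = 4084 rad/s.
Step 2 — Component impedances:
  R: Z = R = 1100 Ω
  C: Z = 1/(jωC) = -j/(ω·C) = 0 - j1194 Ω
Step 3 — Series combination: Z_total = R + C = 1100 - j1194 Ω = 1624∠-47.4° Ω.
Step 4 — Source phasor: V = 57.5∠-94.4° V = -4.411 - j57.33 V.
Step 5 — Ohm's law: I = V / Z_total = (-4.411 - j57.33) / (1100 - j1194) = 0.02413 - j0.02592 A.
Step 6 — Convert to polar: |I| = 0.03541 A, ∠I = -47.0°.

I = 0.03541∠-47.0° A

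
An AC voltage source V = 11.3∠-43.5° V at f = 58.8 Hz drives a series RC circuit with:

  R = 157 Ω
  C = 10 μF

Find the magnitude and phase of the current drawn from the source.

Step 1 — Angular frequency: ω = 2π·f = 2π·58.8 = 369.5 rad/s.
Step 2 — Component impedances:
  R: Z = R = 157 Ω
  C: Z = 1/(jωC) = -j/(ω·C) = 0 - j270.7 Ω
Step 3 — Series combination: Z_total = R + C = 157 - j270.7 Ω = 312.9∠-59.9° Ω.
Step 4 — Source phasor: V = 11.3∠-43.5° V = 8.197 - j7.778 V.
Step 5 — Ohm's law: I = V / Z_total = (8.197 - j7.778) / (157 - j270.7) = 0.03465 + j0.01019 A.
Step 6 — Convert to polar: |I| = 0.03611 A, ∠I = 16.4°.

I = 0.03611∠16.4° A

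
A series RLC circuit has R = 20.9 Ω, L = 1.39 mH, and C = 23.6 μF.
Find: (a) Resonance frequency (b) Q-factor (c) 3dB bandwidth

Step 1 — Resonance: ω₀ = 1/√(LC) = 1/√(0.00139·2.36e-05) = 5521 rad/s.
Step 2 — f₀ = ω₀/(2π) = 878.7 Hz.
Step 3 — Series Q: Q = ω₀L/R = 5521·0.00139/20.9 = 0.3672.
Step 4 — Bandwidth: Δω = ω₀/Q = 1.504e+04 rad/s; BW = Δω/(2π) = 2393 Hz.

(a) f₀ = 878.7 Hz  (b) Q = 0.3672  (c) BW = 2393 Hz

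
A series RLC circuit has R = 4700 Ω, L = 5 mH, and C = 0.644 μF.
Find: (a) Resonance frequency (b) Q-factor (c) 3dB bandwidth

Step 1 — Resonance: ω₀ = 1/√(LC) = 1/√(0.005·6.44e-07) = 1.762e+04 rad/s.
Step 2 — f₀ = ω₀/(2π) = 2805 Hz.
Step 3 — Series Q: Q = ω₀L/R = 1.762e+04·0.005/4700 = 0.01875.
Step 4 — Bandwidth: Δω = ω₀/Q = 9.4e+05 rad/s; BW = Δω/(2π) = 1.496e+05 Hz.

(a) f₀ = 2805 Hz  (b) Q = 0.01875  (c) BW = 1.496e+05 Hz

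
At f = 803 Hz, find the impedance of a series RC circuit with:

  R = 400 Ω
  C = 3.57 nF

Step 1 — Angular frequency: ω = 2π·f = 2π·803 = 5045 rad/s.
Step 2 — Component impedances:
  R: Z = R = 400 Ω
  C: Z = 1/(jωC) = -j/(ω·C) = 0 - j5.552e+04 Ω
Step 3 — Series combination: Z_total = R + C = 400 - j5.552e+04 Ω = 5.552e+04∠-89.6° Ω.

Z = 400 - j5.552e+04 Ω = 5.552e+04∠-89.6° Ω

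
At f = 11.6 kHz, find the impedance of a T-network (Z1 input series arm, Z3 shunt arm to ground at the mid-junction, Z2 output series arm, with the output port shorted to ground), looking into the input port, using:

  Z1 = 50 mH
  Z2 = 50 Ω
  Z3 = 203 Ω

Step 1 — Angular frequency: ω = 2π·f = 2π·1.16e+04 = 7.288e+04 rad/s.
Step 2 — Component impedances:
  Z1: Z = jωL = j·7.288e+04·0.05 = 0 + j3644 Ω
  Z2: Z = R = 50 Ω
  Z3: Z = R = 203 Ω
Step 3 — With the output port shorted to ground, the output series arm Z2 runs from the junction to ground; the shunt arm Z3 also runs from the junction to ground. They appear in parallel: Z3 || Z2 = 40.12 Ω.
Step 4 — Series with input arm Z1: Z_in = Z1 + (Z3 || Z2) = 40.12 + j3644 Ω = 3644∠89.4° Ω.

Z = 40.12 + j3644 Ω = 3644∠89.4° Ω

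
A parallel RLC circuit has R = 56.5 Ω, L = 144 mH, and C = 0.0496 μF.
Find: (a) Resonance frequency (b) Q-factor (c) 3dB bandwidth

Step 1 — Resonance: ω₀ = 1/√(LC) = 1/√(0.144·4.96e-08) = 1.183e+04 rad/s.
Step 2 — f₀ = ω₀/(2π) = 1883 Hz.
Step 3 — Parallel Q: Q = R/(ω₀L) = 56.5/(1.183e+04·0.144) = 0.03316.
Step 4 — Bandwidth: Δω = ω₀/Q = 3.568e+05 rad/s; BW = Δω/(2π) = 5.679e+04 Hz.

(a) f₀ = 1883 Hz  (b) Q = 0.03316  (c) BW = 5.679e+04 Hz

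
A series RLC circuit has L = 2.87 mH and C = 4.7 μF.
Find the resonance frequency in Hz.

Step 1 — Resonance condition Im(Z)=0 gives ω₀ = 1/√(LC).
Step 2 — ω₀ = 1/√(0.00287·4.7e-06) = 8610 rad/s.
Step 3 — f₀ = ω₀/(2π) = 1370 Hz.

f₀ = 1370 Hz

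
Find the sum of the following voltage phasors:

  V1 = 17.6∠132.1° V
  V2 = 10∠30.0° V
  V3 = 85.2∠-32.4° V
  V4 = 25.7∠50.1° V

Step 1 — Convert each phasor to rectangular form:
  V1 = 17.6·(cos(132.1°) + j·sin(132.1°)) = -11.8 + j13.06 V
  V2 = 10·(cos(30.0°) + j·sin(30.0°)) = 8.66 + j5 V
  V3 = 85.2·(cos(-32.4°) + j·sin(-32.4°)) = 71.94 - j45.65 V
  V4 = 25.7·(cos(50.1°) + j·sin(50.1°)) = 16.49 + j19.72 V
Step 2 — Sum components: V_total = 85.28 - j7.878 V.
Step 3 — Convert to polar: |V_total| = 85.65 V, ∠V_total = -5.3°.

V_total = 85.65∠-5.3° V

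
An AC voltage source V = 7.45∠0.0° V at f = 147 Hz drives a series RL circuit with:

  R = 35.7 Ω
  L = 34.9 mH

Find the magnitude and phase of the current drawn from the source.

Step 1 — Angular frequency: ω = 2π·f = 2π·147 = 923.6 rad/s.
Step 2 — Component impedances:
  R: Z = R = 35.7 Ω
  L: Z = jωL = j·923.6·0.0349 = 0 + j32.23 Ω
Step 3 — Series combination: Z_total = R + L = 35.7 + j32.23 Ω = 48.1∠42.1° Ω.
Step 4 — Source phasor: V = 7.45∠0.0° V = 7.45 V.
Step 5 — Ohm's law: I = V / Z_total = (7.45) / (35.7 + j32.23) = 0.115 - j0.1038 A.
Step 6 — Convert to polar: |I| = 0.1549 A, ∠I = -42.1°.

I = 0.1549∠-42.1° A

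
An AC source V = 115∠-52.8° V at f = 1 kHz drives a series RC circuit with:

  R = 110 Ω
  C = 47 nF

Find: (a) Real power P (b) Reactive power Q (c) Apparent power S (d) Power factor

Step 1 — Angular frequency: ω = 2π·f = 2π·1000 = 6283 rad/s.
Step 2 — Component impedances:
  R: Z = R = 110 Ω
  C: Z = 1/(jωC) = -j/(ω·C) = 0 - j3386 Ω
Step 3 — Series combination: Z_total = R + C = 110 - j3386 Ω = 3388∠-88.1° Ω.
Step 4 — Source phasor: V = 115∠-52.8° V = 69.53 - j91.6 V.
Step 5 — Current: I = V / Z = 0.02769 + j0.01963 A = 0.03394∠35.3° A.
Step 6 — Complex power: S = V·I* = 0.1267 - j3.901 VA.
Step 7 — Real power: P = Re(S) = 0.1267 W.
Step 8 — Reactive power: Q = Im(S) = -3.901 VAR.
Step 9 — Apparent power: |S| = 3.903 VA.
Step 10 — Power factor: PF = P/|S| = 0.03247 (leading).

(a) P = 0.1267 W  (b) Q = -3.901 VAR  (c) S = 3.903 VA  (d) PF = 0.03247 (leading)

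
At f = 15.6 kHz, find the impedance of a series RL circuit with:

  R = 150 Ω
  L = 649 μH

Step 1 — Angular frequency: ω = 2π·f = 2π·1.56e+04 = 9.802e+04 rad/s.
Step 2 — Component impedances:
  R: Z = R = 150 Ω
  L: Z = jωL = j·9.802e+04·0.000649 = 0 + j63.61 Ω
Step 3 — Series combination: Z_total = R + L = 150 + j63.61 Ω = 162.9∠23.0° Ω.

Z = 150 + j63.61 Ω = 162.9∠23.0° Ω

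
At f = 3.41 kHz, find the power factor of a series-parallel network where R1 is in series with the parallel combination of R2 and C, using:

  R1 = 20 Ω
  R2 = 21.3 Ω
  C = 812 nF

Step 1 — Angular frequency: ω = 2π·f = 2π·3410 = 2.143e+04 rad/s.
Step 2 — Component impedances:
  R1: Z = R = 20 Ω
  R2: Z = R = 21.3 Ω
  C: Z = 1/(jωC) = -j/(ω·C) = 0 - j57.48 Ω
Step 3 — Parallel branch: R2 || C = 1/(1/R2 + 1/C) = 18.73 - j6.94 Ω.
Step 4 — Series with R1: Z_total = R1 + (R2 || C) = 38.73 - j6.94 Ω = 39.35∠-10.2° Ω.
Step 5 — Power factor: PF = cos(φ) = Re(Z)/|Z| = 38.728/39.345 = 0.9843.
Step 6 — Type: Im(Z) = -6.94 ⇒ leading (phase φ = -10.2°).

PF = 0.9843 (leading, φ = -10.2°)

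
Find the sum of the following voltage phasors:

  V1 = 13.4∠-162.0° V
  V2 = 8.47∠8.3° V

Step 1 — Convert each phasor to rectangular form:
  V1 = 13.4·(cos(-162.0°) + j·sin(-162.0°)) = -12.74 - j4.141 V
  V2 = 8.47·(cos(8.3°) + j·sin(8.3°)) = 8.381 + j1.223 V
Step 2 — Sum components: V_total = -4.363 - j2.918 V.
Step 3 — Convert to polar: |V_total| = 5.249 V, ∠V_total = -146.2°.

V_total = 5.249∠-146.2° V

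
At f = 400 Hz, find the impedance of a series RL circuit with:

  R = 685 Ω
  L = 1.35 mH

Step 1 — Angular frequency: ω = 2π·f = 2π·400 = 2513 rad/s.
Step 2 — Component impedances:
  R: Z = R = 685 Ω
  L: Z = jωL = j·2513·0.00135 = 0 + j3.393 Ω
Step 3 — Series combination: Z_total = R + L = 685 + j3.393 Ω = 685∠0.3° Ω.

Z = 685 + j3.393 Ω = 685∠0.3° Ω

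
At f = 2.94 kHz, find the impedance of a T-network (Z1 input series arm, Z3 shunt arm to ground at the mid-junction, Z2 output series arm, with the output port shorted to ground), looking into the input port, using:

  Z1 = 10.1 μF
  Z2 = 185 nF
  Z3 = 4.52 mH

Step 1 — Angular frequency: ω = 2π·f = 2π·2940 = 1.847e+04 rad/s.
Step 2 — Component impedances:
  Z1: Z = 1/(jωC) = -j/(ω·C) = 0 - j5.36 Ω
  Z2: Z = 1/(jωC) = -j/(ω·C) = 0 - j292.6 Ω
  Z3: Z = jωL = j·1.847e+04·0.00452 = 0 + j83.5 Ω
Step 3 — With the output port shorted to ground, the output series arm Z2 runs from the junction to ground; the shunt arm Z3 also runs from the junction to ground. They appear in parallel: Z3 || Z2 = 0 + j116.8 Ω.
Step 4 — Series with input arm Z1: Z_in = Z1 + (Z3 || Z2) = 0 + j111.5 Ω = 111.5∠90.0° Ω.

Z = 0 + j111.5 Ω = 111.5∠90.0° Ω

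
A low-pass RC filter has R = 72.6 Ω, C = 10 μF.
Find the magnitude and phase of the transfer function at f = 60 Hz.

Step 1 — Angular frequency: ω = 2π·60 = 377 rad/s.
Step 2 — Transfer function: H(jω) = 1/(1 + jωRC).
Step 3 — Denominator: 1 + jωRC = 1 + j·377·72.6·1e-05 = 1 + j0.2737.
Step 4 — H = 0.9303 - j0.2546.
Step 5 — Magnitude: |H| = 0.9645 (-0.3 dB); phase: φ = -15.3°.

|H| = 0.9645 (-0.3 dB), φ = -15.3°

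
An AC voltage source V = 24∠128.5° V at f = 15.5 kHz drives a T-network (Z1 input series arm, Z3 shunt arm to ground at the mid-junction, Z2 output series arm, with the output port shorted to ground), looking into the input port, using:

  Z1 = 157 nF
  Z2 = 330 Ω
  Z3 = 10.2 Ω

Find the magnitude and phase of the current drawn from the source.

Step 1 — Angular frequency: ω = 2π·f = 2π·1.55e+04 = 9.739e+04 rad/s.
Step 2 — Component impedances:
  Z1: Z = 1/(jωC) = -j/(ω·C) = 0 - j65.4 Ω
  Z2: Z = R = 330 Ω
  Z3: Z = R = 10.2 Ω
Step 3 — With the output port shorted to ground, the output series arm Z2 runs from the junction to ground; the shunt arm Z3 also runs from the junction to ground. They appear in parallel: Z3 || Z2 = 9.894 Ω.
Step 4 — Series with input arm Z1: Z_in = Z1 + (Z3 || Z2) = 9.894 - j65.4 Ω = 66.15∠-81.4° Ω.
Step 5 — Source phasor: V = 24∠128.5° V = -14.94 + j18.78 V.
Step 6 — Ohm's law: I = V / Z_total = (-14.94 + j18.78) / (9.894 - j65.4) = -0.3145 - j0.1809 A.
Step 7 — Convert to polar: |I| = 0.3628 A, ∠I = -150.1°.

I = 0.3628∠-150.1° A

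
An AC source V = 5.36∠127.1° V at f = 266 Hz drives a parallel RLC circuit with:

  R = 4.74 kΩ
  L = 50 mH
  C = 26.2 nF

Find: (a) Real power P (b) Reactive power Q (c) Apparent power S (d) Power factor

Step 1 — Angular frequency: ω = 2π·f = 2π·266 = 1671 rad/s.
Step 2 — Component impedances:
  R: Z = R = 4740 Ω
  L: Z = jωL = j·1671·0.05 = 0 + j83.57 Ω
  C: Z = 1/(jωC) = -j/(ω·C) = 0 - j2.284e+04 Ω
Step 3 — Parallel combination: 1/Z_total = 1/R + 1/L + 1/C; Z_total = 1.484 + j83.85 Ω = 83.86∠89.0° Ω.
Step 4 — Source phasor: V = 5.36∠127.1° V = -3.233 + j4.275 V.
Step 5 — Current: I = V / Z = 0.05029 + j0.03945 A = 0.06392∠38.1° A.
Step 6 — Complex power: S = V·I* = 0.006061 + j0.3425 VA.
Step 7 — Real power: P = Re(S) = 0.006061 W.
Step 8 — Reactive power: Q = Im(S) = 0.3425 VAR.
Step 9 — Apparent power: |S| = 0.3426 VA.
Step 10 — Power factor: PF = P/|S| = 0.01769 (lagging).

(a) P = 0.006061 W  (b) Q = 0.3425 VAR  (c) S = 0.3426 VA  (d) PF = 0.01769 (lagging)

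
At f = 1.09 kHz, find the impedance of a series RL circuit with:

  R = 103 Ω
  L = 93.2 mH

Step 1 — Angular frequency: ω = 2π·f = 2π·1090 = 6849 rad/s.
Step 2 — Component impedances:
  R: Z = R = 103 Ω
  L: Z = jωL = j·6849·0.0932 = 0 + j638.3 Ω
Step 3 — Series combination: Z_total = R + L = 103 + j638.3 Ω = 646.6∠80.8° Ω.

Z = 103 + j638.3 Ω = 646.6∠80.8° Ω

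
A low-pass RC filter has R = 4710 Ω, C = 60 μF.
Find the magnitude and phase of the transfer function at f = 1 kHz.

Step 1 — Angular frequency: ω = 2π·1000 = 6283 rad/s.
Step 2 — Transfer function: H(jω) = 1/(1 + jωRC).
Step 3 — Denominator: 1 + jωRC = 1 + j·6283·4710·6e-05 = 1 + j1776.
Step 4 — H = 3.172e-07 - j0.0005632.
Step 5 — Magnitude: |H| = 0.0005632 (-65.0 dB); phase: φ = -90.0°.

|H| = 0.0005632 (-65.0 dB), φ = -90.0°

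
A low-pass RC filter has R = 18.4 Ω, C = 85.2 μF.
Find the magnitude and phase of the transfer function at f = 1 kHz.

Step 1 — Angular frequency: ω = 2π·1000 = 6283 rad/s.
Step 2 — Transfer function: H(jω) = 1/(1 + jωRC).
Step 3 — Denominator: 1 + jωRC = 1 + j·6283·18.4·8.52e-05 = 1 + j9.85.
Step 4 — H = 0.0102 - j0.1005.
Step 5 — Magnitude: |H| = 0.101 (-19.9 dB); phase: φ = -84.2°.

|H| = 0.101 (-19.9 dB), φ = -84.2°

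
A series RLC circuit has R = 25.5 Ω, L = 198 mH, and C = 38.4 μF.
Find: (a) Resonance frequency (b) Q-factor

Step 1 — Resonance condition Im(Z)=0 gives ω₀ = 1/√(LC).
Step 2 — ω₀ = 1/√(0.198·3.84e-05) = 362.7 rad/s.
Step 3 — f₀ = ω₀/(2π) = 57.72 Hz.
Step 4 — Series Q: Q = ω₀L/R = 362.7·0.198/25.5 = 2.816.

(a) f₀ = 57.72 Hz  (b) Q = 2.816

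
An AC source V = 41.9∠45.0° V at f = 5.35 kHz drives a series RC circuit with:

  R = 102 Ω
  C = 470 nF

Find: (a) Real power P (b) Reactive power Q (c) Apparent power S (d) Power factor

Step 1 — Angular frequency: ω = 2π·f = 2π·5350 = 3.362e+04 rad/s.
Step 2 — Component impedances:
  R: Z = R = 102 Ω
  C: Z = 1/(jωC) = -j/(ω·C) = 0 - j63.29 Ω
Step 3 — Series combination: Z_total = R + C = 102 - j63.29 Ω = 120∠-31.8° Ω.
Step 4 — Source phasor: V = 41.9∠45.0° V = 29.63 + j29.63 V.
Step 5 — Current: I = V / Z = 0.07958 + j0.3398 A = 0.349∠76.8° A.
Step 6 — Complex power: S = V·I* = 12.43 - j7.711 VA.
Step 7 — Real power: P = Re(S) = 12.43 W.
Step 8 — Reactive power: Q = Im(S) = -7.711 VAR.
Step 9 — Apparent power: |S| = 14.62 VA.
Step 10 — Power factor: PF = P/|S| = 0.8497 (leading).

(a) P = 12.43 W  (b) Q = -7.711 VAR  (c) S = 14.62 VA  (d) PF = 0.8497 (leading)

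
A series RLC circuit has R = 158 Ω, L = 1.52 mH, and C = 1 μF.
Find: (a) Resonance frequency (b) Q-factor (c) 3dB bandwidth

Step 1 — Resonance condition Im(Z)=0 gives ω₀ = 1/√(LC).
Step 2 — ω₀ = 1/√(0.00152·1e-06) = 2.565e+04 rad/s.
Step 3 — f₀ = ω₀/(2π) = 4082 Hz.
Step 4 — Series Q: Q = ω₀L/R = 2.565e+04·0.00152/158 = 0.2468.
Step 5 — 3dB bandwidth: Δω = ω₀/Q = 1.039e+05 rad/s; BW = Δω/(2π) = 1.654e+04 Hz.

(a) f₀ = 4082 Hz  (b) Q = 0.2468  (c) BW = 1.654e+04 Hz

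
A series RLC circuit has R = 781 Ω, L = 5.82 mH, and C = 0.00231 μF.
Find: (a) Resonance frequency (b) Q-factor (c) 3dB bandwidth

Step 1 — Resonance condition Im(Z)=0 gives ω₀ = 1/√(LC).
Step 2 — ω₀ = 1/√(0.00582·2.31e-09) = 2.727e+05 rad/s.
Step 3 — f₀ = ω₀/(2π) = 4.341e+04 Hz.
Step 4 — Series Q: Q = ω₀L/R = 2.727e+05·0.00582/781 = 2.032.
Step 5 — 3dB bandwidth: Δω = ω₀/Q = 1.342e+05 rad/s; BW = Δω/(2π) = 2.136e+04 Hz.

(a) f₀ = 4.341e+04 Hz  (b) Q = 2.032  (c) BW = 2.136e+04 Hz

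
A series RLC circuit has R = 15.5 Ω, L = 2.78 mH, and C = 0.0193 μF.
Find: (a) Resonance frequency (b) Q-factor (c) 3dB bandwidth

Step 1 — Resonance: ω₀ = 1/√(LC) = 1/√(0.00278·1.93e-08) = 1.365e+05 rad/s.
Step 2 — f₀ = ω₀/(2π) = 2.173e+04 Hz.
Step 3 — Series Q: Q = ω₀L/R = 1.365e+05·0.00278/15.5 = 24.49.
Step 4 — Bandwidth: Δω = ω₀/Q = 5576 rad/s; BW = Δω/(2π) = 887.4 Hz.

(a) f₀ = 2.173e+04 Hz  (b) Q = 24.49  (c) BW = 887.4 Hz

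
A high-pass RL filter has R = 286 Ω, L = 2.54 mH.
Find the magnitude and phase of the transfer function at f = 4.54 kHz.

Step 1 — Angular frequency: ω = 2π·4540 = 2.853e+04 rad/s.
Step 2 — Transfer function: H(jω) = jωL/(R + jωL).
Step 3 — Numerator jωL = j·72.46; denominator R + jωL = 286 + j72.46.
Step 4 — H = 0.06031 + j0.2381.
Step 5 — Magnitude: |H| = 0.2456 (-12.2 dB); phase: φ = 75.8°.

|H| = 0.2456 (-12.2 dB), φ = 75.8°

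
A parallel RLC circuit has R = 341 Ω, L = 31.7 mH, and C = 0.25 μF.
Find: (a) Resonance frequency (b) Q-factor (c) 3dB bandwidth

Step 1 — Resonance: ω₀ = 1/√(LC) = 1/√(0.0317·2.5e-07) = 1.123e+04 rad/s.
Step 2 — f₀ = ω₀/(2π) = 1788 Hz.
Step 3 — Parallel Q: Q = R/(ω₀L) = 341/(1.123e+04·0.0317) = 0.9576.
Step 4 — Bandwidth: Δω = ω₀/Q = 1.173e+04 rad/s; BW = Δω/(2π) = 1867 Hz.

(a) f₀ = 1788 Hz  (b) Q = 0.9576  (c) BW = 1867 Hz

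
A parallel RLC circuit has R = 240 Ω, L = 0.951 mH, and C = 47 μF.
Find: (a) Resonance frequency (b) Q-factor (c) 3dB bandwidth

Step 1 — Resonance: ω₀ = 1/√(LC) = 1/√(0.000951·4.7e-05) = 4730 rad/s.
Step 2 — f₀ = ω₀/(2π) = 752.8 Hz.
Step 3 — Parallel Q: Q = R/(ω₀L) = 240/(4730·0.000951) = 53.35.
Step 4 — Bandwidth: Δω = ω₀/Q = 88.65 rad/s; BW = Δω/(2π) = 14.11 Hz.

(a) f₀ = 752.8 Hz  (b) Q = 53.35  (c) BW = 14.11 Hz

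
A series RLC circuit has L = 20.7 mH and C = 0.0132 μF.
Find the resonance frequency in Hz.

Step 1 — Resonance condition Im(Z)=0 gives ω₀ = 1/√(LC).
Step 2 — ω₀ = 1/√(0.0207·1.32e-08) = 6.05e+04 rad/s.
Step 3 — f₀ = ω₀/(2π) = 9628 Hz.

f₀ = 9628 Hz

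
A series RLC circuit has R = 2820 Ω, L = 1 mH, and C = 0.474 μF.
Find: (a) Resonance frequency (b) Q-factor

Step 1 — Resonance condition Im(Z)=0 gives ω₀ = 1/√(LC).
Step 2 — ω₀ = 1/√(0.001·4.74e-07) = 4.593e+04 rad/s.
Step 3 — f₀ = ω₀/(2π) = 7310 Hz.
Step 4 — Series Q: Q = ω₀L/R = 4.593e+04·0.001/2820 = 0.01629.

(a) f₀ = 7310 Hz  (b) Q = 0.01629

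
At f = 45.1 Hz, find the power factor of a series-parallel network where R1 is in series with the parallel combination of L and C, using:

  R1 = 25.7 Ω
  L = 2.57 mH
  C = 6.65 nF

Step 1 — Angular frequency: ω = 2π·f = 2π·45.1 = 283.4 rad/s.
Step 2 — Component impedances:
  R1: Z = R = 25.7 Ω
  L: Z = jωL = j·283.4·0.00257 = 0 + j0.7283 Ω
  C: Z = 1/(jωC) = -j/(ω·C) = 0 - j5.307e+05 Ω
Step 3 — Parallel branch: L || C = 1/(1/L + 1/C) = 0 + j0.7283 Ω.
Step 4 — Series with R1: Z_total = R1 + (L || C) = 25.7 + j0.7283 Ω = 25.71∠1.6° Ω.
Step 5 — Power factor: PF = cos(φ) = Re(Z)/|Z| = 25.7/25.71 = 0.9996.
Step 6 — Type: Im(Z) = 0.7283 ⇒ lagging (phase φ = 1.6°).

PF = 0.9996 (lagging, φ = 1.6°)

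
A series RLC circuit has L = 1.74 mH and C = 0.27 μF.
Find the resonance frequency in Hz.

Step 1 — Resonance condition Im(Z)=0 gives ω₀ = 1/√(LC).
Step 2 — ω₀ = 1/√(0.00174·2.7e-07) = 4.614e+04 rad/s.
Step 3 — f₀ = ω₀/(2π) = 7343 Hz.

f₀ = 7343 Hz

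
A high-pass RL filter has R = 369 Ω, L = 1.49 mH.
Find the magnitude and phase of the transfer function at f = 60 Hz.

Step 1 — Angular frequency: ω = 2π·60 = 377 rad/s.
Step 2 — Transfer function: H(jω) = jωL/(R + jωL).
Step 3 — Numerator jωL = j·0.5617; denominator R + jωL = 369 + j0.5617.
Step 4 — H = 2.317e-06 + j0.001522.
Step 5 — Magnitude: |H| = 0.001522 (-56.4 dB); phase: φ = 89.9°.

|H| = 0.001522 (-56.4 dB), φ = 89.9°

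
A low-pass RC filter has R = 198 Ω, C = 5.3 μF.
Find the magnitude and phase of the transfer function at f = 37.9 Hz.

Step 1 — Angular frequency: ω = 2π·37.9 = 238.1 rad/s.
Step 2 — Transfer function: H(jω) = 1/(1 + jωRC).
Step 3 — Denominator: 1 + jωRC = 1 + j·238.1·198·5.3e-06 = 1 + j0.2499.
Step 4 — H = 0.9412 - j0.2352.
Step 5 — Magnitude: |H| = 0.9702 (-0.3 dB); phase: φ = -14.0°.

|H| = 0.9702 (-0.3 dB), φ = -14.0°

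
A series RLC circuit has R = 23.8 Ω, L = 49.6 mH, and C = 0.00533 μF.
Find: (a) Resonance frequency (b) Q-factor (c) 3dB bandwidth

Step 1 — Resonance condition Im(Z)=0 gives ω₀ = 1/√(LC).
Step 2 — ω₀ = 1/√(0.0496·5.33e-09) = 6.15e+04 rad/s.
Step 3 — f₀ = ω₀/(2π) = 9788 Hz.
Step 4 — Series Q: Q = ω₀L/R = 6.15e+04·0.0496/23.8 = 128.2.
Step 5 — 3dB bandwidth: Δω = ω₀/Q = 479.8 rad/s; BW = Δω/(2π) = 76.37 Hz.

(a) f₀ = 9788 Hz  (b) Q = 128.2  (c) BW = 76.37 Hz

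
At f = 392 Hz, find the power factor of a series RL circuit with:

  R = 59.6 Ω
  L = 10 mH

Step 1 — Angular frequency: ω = 2π·f = 2π·392 = 2463 rad/s.
Step 2 — Component impedances:
  R: Z = R = 59.6 Ω
  L: Z = jωL = j·2463·0.01 = 0 + j24.63 Ω
Step 3 — Series combination: Z_total = R + L = 59.6 + j24.63 Ω = 64.49∠22.5° Ω.
Step 4 — Power factor: PF = cos(φ) = Re(Z)/|Z| = 59.6/64.49 = 0.9242.
Step 5 — Type: Im(Z) = 24.63 ⇒ lagging (phase φ = 22.5°).

PF = 0.9242 (lagging, φ = 22.5°)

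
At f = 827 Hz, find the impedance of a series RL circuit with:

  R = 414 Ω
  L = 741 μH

Step 1 — Angular frequency: ω = 2π·f = 2π·827 = 5196 rad/s.
Step 2 — Component impedances:
  R: Z = R = 414 Ω
  L: Z = jωL = j·5196·0.000741 = 0 + j3.85 Ω
Step 3 — Series combination: Z_total = R + L = 414 + j3.85 Ω = 414∠0.5° Ω.

Z = 414 + j3.85 Ω = 414∠0.5° Ω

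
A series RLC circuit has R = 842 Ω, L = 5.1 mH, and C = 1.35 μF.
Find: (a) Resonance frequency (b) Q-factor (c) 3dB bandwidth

Step 1 — Resonance condition Im(Z)=0 gives ω₀ = 1/√(LC).
Step 2 — ω₀ = 1/√(0.0051·1.35e-06) = 1.205e+04 rad/s.
Step 3 — f₀ = ω₀/(2π) = 1918 Hz.
Step 4 — Series Q: Q = ω₀L/R = 1.205e+04·0.0051/842 = 0.073.
Step 5 — 3dB bandwidth: Δω = ω₀/Q = 1.651e+05 rad/s; BW = Δω/(2π) = 2.628e+04 Hz.

(a) f₀ = 1918 Hz  (b) Q = 0.073  (c) BW = 2.628e+04 Hz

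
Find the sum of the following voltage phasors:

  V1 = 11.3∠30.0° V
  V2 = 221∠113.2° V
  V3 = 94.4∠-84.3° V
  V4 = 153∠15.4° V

Step 1 — Convert each phasor to rectangular form:
  V1 = 11.3·(cos(30.0°) + j·sin(30.0°)) = 9.786 + j5.65 V
  V2 = 221·(cos(113.2°) + j·sin(113.2°)) = -87.06 + j203.1 V
  V3 = 94.4·(cos(-84.3°) + j·sin(-84.3°)) = 9.376 - j93.93 V
  V4 = 153·(cos(15.4°) + j·sin(15.4°)) = 147.5 + j40.63 V
Step 2 — Sum components: V_total = 79.61 + j155.5 V.
Step 3 — Convert to polar: |V_total| = 174.7 V, ∠V_total = 62.9°.

V_total = 174.7∠62.9° V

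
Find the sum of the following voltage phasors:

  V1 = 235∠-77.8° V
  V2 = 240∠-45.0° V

Step 1 — Convert each phasor to rectangular form:
  V1 = 235·(cos(-77.8°) + j·sin(-77.8°)) = 49.66 - j229.7 V
  V2 = 240·(cos(-45.0°) + j·sin(-45.0°)) = 169.7 - j169.7 V
Step 2 — Sum components: V_total = 219.4 - j399.4 V.
Step 3 — Convert to polar: |V_total| = 455.7 V, ∠V_total = -61.2°.

V_total = 455.7∠-61.2° V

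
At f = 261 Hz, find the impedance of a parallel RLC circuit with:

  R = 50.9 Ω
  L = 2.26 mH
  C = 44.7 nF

Step 1 — Angular frequency: ω = 2π·f = 2π·261 = 1640 rad/s.
Step 2 — Component impedances:
  R: Z = R = 50.9 Ω
  L: Z = jωL = j·1640·0.00226 = 0 + j3.706 Ω
  C: Z = 1/(jωC) = -j/(ω·C) = 0 - j1.364e+04 Ω
Step 3 — Parallel combination: 1/Z_total = 1/R + 1/L + 1/C; Z_total = 0.2686 + j3.688 Ω = 3.697∠85.8° Ω.

Z = 0.2686 + j3.688 Ω = 3.697∠85.8° Ω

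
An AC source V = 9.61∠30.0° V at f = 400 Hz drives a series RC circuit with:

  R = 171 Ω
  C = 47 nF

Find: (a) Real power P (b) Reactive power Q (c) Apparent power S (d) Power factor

Step 1 — Angular frequency: ω = 2π·f = 2π·400 = 2513 rad/s.
Step 2 — Component impedances:
  R: Z = R = 171 Ω
  C: Z = 1/(jωC) = -j/(ω·C) = 0 - j8466 Ω
Step 3 — Series combination: Z_total = R + C = 171 - j8466 Ω = 8467∠-88.8° Ω.
Step 4 — Source phasor: V = 9.61∠30.0° V = 8.323 + j4.805 V.
Step 5 — Current: I = V / Z = -0.0005475 + j0.0009941 A = 0.001135∠118.8° A.
Step 6 — Complex power: S = V·I* = 0.0002203 - j0.0109 VA.
Step 7 — Real power: P = Re(S) = 0.0002203 W.
Step 8 — Reactive power: Q = Im(S) = -0.0109 VAR.
Step 9 — Apparent power: |S| = 0.01091 VA.
Step 10 — Power factor: PF = P/|S| = 0.0202 (leading).

(a) P = 0.0002203 W  (b) Q = -0.0109 VAR  (c) S = 0.01091 VA  (d) PF = 0.0202 (leading)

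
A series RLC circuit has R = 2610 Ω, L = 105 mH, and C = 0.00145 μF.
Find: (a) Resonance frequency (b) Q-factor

Step 1 — Resonance condition Im(Z)=0 gives ω₀ = 1/√(LC).
Step 2 — ω₀ = 1/√(0.105·1.45e-09) = 8.104e+04 rad/s.
Step 3 — f₀ = ω₀/(2π) = 1.29e+04 Hz.
Step 4 — Series Q: Q = ω₀L/R = 8.104e+04·0.105/2610 = 3.26.

(a) f₀ = 1.29e+04 Hz  (b) Q = 3.26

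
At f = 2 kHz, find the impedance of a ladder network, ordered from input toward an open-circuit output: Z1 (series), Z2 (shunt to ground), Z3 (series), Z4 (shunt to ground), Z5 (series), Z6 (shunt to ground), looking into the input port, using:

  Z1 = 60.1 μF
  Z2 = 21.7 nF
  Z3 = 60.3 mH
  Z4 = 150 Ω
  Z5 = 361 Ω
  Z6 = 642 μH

Step 1 — Angular frequency: ω = 2π·f = 2π·2000 = 1.257e+04 rad/s.
Step 2 — Component impedances:
  Z1: Z = 1/(jωC) = -j/(ω·C) = 0 - j1.324 Ω
  Z2: Z = 1/(jωC) = -j/(ω·C) = 0 - j3667 Ω
  Z3: Z = jωL = j·1.257e+04·0.0603 = 0 + j757.8 Ω
  Z4: Z = R = 150 Ω
  Z5: Z = R = 361 Ω
  Z6: Z = jωL = j·1.257e+04·0.000642 = 0 + j8.068 Ω
Step 3 — Ladder network (open output): work backward from the far end, alternating series and parallel combinations. Z_in = 168.2 + j948.8 Ω = 963.6∠79.9° Ω.

Z = 168.2 + j948.8 Ω = 963.6∠79.9° Ω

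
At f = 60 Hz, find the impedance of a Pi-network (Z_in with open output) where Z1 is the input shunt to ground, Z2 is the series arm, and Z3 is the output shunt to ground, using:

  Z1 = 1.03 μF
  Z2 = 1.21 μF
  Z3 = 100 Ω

Step 1 — Angular frequency: ω = 2π·f = 2π·60 = 377 rad/s.
Step 2 — Component impedances:
  Z1: Z = 1/(jωC) = -j/(ω·C) = 0 - j2575 Ω
  Z2: Z = 1/(jωC) = -j/(ω·C) = 0 - j2192 Ω
  Z3: Z = R = 100 Ω
Step 3 — With open output, the series arm Z2 and the output shunt Z3 appear in series to ground: Z2 + Z3 = 100 - j2192 Ω.
Step 4 — Parallel with input shunt Z1: Z_in = Z1 || (Z2 + Z3) = 29.17 - j1185 Ω = 1185∠-88.6° Ω.

Z = 29.17 - j1185 Ω = 1185∠-88.6° Ω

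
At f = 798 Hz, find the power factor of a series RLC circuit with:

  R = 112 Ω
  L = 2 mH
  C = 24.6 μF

Step 1 — Angular frequency: ω = 2π·f = 2π·798 = 5014 rad/s.
Step 2 — Component impedances:
  R: Z = R = 112 Ω
  L: Z = jωL = j·5014·0.002 = 0 + j10.03 Ω
  C: Z = 1/(jωC) = -j/(ω·C) = 0 - j8.107 Ω
Step 3 — Series combination: Z_total = R + L + C = 112 + j1.921 Ω = 112∠1.0° Ω.
Step 4 — Power factor: PF = cos(φ) = Re(Z)/|Z| = 112/112.016 = 0.9999.
Step 5 — Type: Im(Z) = 1.921 ⇒ lagging (phase φ = 1.0°).

PF = 0.9999 (lagging, φ = 1.0°)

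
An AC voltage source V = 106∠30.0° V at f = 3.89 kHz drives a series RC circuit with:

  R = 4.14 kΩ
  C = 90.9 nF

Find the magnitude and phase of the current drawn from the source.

Step 1 — Angular frequency: ω = 2π·f = 2π·3890 = 2.444e+04 rad/s.
Step 2 — Component impedances:
  R: Z = R = 4140 Ω
  C: Z = 1/(jωC) = -j/(ω·C) = 0 - j450.1 Ω
Step 3 — Series combination: Z_total = R + C = 4140 - j450.1 Ω = 4164∠-6.2° Ω.
Step 4 — Source phasor: V = 106∠30.0° V = 91.8 + j53 V.
Step 5 — Ohm's law: I = V / Z_total = (91.8 + j53) / (4140 - j450.1) = 0.02054 + j0.01503 A.
Step 6 — Convert to polar: |I| = 0.02545 A, ∠I = 36.2°.

I = 0.02545∠36.2° A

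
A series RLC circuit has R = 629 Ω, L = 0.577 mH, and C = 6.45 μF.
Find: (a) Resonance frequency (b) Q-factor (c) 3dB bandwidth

Step 1 — Resonance: ω₀ = 1/√(LC) = 1/√(0.000577·6.45e-06) = 1.639e+04 rad/s.
Step 2 — f₀ = ω₀/(2π) = 2609 Hz.
Step 3 — Series Q: Q = ω₀L/R = 1.639e+04·0.000577/629 = 0.01504.
Step 4 — Bandwidth: Δω = ω₀/Q = 1.09e+06 rad/s; BW = Δω/(2π) = 1.735e+05 Hz.

(a) f₀ = 2609 Hz  (b) Q = 0.01504  (c) BW = 1.735e+05 Hz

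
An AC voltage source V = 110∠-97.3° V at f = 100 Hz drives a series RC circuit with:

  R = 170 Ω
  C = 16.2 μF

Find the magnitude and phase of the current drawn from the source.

Step 1 — Angular frequency: ω = 2π·f = 2π·100 = 628.3 rad/s.
Step 2 — Component impedances:
  R: Z = R = 170 Ω
  C: Z = 1/(jωC) = -j/(ω·C) = 0 - j98.24 Ω
Step 3 — Series combination: Z_total = R + C = 170 - j98.24 Ω = 196.3∠-30.0° Ω.
Step 4 — Source phasor: V = 110∠-97.3° V = -13.98 - j109.1 V.
Step 5 — Ohm's law: I = V / Z_total = (-13.98 - j109.1) / (170 - j98.24) = 0.2164 - j0.5167 A.
Step 6 — Convert to polar: |I| = 0.5602 A, ∠I = -67.3°.

I = 0.5602∠-67.3° A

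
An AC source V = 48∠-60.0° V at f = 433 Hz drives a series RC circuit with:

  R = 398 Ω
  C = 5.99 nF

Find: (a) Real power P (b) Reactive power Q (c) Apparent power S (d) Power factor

Step 1 — Angular frequency: ω = 2π·f = 2π·433 = 2721 rad/s.
Step 2 — Component impedances:
  R: Z = R = 398 Ω
  C: Z = 1/(jωC) = -j/(ω·C) = 0 - j6.136e+04 Ω
Step 3 — Series combination: Z_total = R + C = 398 - j6.136e+04 Ω = 6.136e+04∠-89.6° Ω.
Step 4 — Source phasor: V = 48∠-60.0° V = 24 - j41.57 V.
Step 5 — Current: I = V / Z = 0.0006799 + j0.0003867 A = 0.0007822∠29.6° A.
Step 6 — Complex power: S = V·I* = 0.0002435 - j0.03755 VA.
Step 7 — Real power: P = Re(S) = 0.0002435 W.
Step 8 — Reactive power: Q = Im(S) = -0.03755 VAR.
Step 9 — Apparent power: |S| = 0.03755 VA.
Step 10 — Power factor: PF = P/|S| = 0.006486 (leading).

(a) P = 0.0002435 W  (b) Q = -0.03755 VAR  (c) S = 0.03755 VA  (d) PF = 0.006486 (leading)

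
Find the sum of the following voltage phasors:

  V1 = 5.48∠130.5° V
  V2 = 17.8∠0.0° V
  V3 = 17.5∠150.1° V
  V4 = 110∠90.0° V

Step 1 — Convert each phasor to rectangular form:
  V1 = 5.48·(cos(130.5°) + j·sin(130.5°)) = -3.559 + j4.167 V
  V2 = 17.8·(cos(0.0°) + j·sin(0.0°)) = 17.8 V
  V3 = 17.5·(cos(150.1°) + j·sin(150.1°)) = -15.17 + j8.724 V
  V4 = 110·(cos(90.0°) + j·sin(90.0°)) = 0 + j110 V
Step 2 — Sum components: V_total = -0.9297 + j122.9 V.
Step 3 — Convert to polar: |V_total| = 122.9 V, ∠V_total = 90.4°.

V_total = 122.9∠90.4° V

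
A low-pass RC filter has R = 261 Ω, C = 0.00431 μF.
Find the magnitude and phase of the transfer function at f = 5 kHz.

Step 1 — Angular frequency: ω = 2π·5000 = 3.142e+04 rad/s.
Step 2 — Transfer function: H(jω) = 1/(1 + jωRC).
Step 3 — Denominator: 1 + jωRC = 1 + j·3.142e+04·261·4.31e-09 = 1 + j0.03534.
Step 4 — H = 0.9988 - j0.0353.
Step 5 — Magnitude: |H| = 0.9994 (-0.0 dB); phase: φ = -2.0°.

|H| = 0.9994 (-0.0 dB), φ = -2.0°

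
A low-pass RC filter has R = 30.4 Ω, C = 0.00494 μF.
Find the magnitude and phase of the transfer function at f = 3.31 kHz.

Step 1 — Angular frequency: ω = 2π·3310 = 2.08e+04 rad/s.
Step 2 — Transfer function: H(jω) = 1/(1 + jωRC).
Step 3 — Denominator: 1 + jωRC = 1 + j·2.08e+04·30.4·4.94e-09 = 1 + j0.003123.
Step 4 — H = 1 - j0.003123.
Step 5 — Magnitude: |H| = 1 (-0.0 dB); phase: φ = -0.2°.

|H| = 1 (-0.0 dB), φ = -0.2°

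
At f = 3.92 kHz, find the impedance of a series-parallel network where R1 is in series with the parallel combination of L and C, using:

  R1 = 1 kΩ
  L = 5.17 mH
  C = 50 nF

Step 1 — Angular frequency: ω = 2π·f = 2π·3920 = 2.463e+04 rad/s.
Step 2 — Component impedances:
  R1: Z = R = 1000 Ω
  L: Z = jωL = j·2.463e+04·0.00517 = 0 + j127.3 Ω
  C: Z = 1/(jωC) = -j/(ω·C) = 0 - j812 Ω
Step 3 — Parallel branch: L || C = 1/(1/L + 1/C) = 0 + j151 Ω.
Step 4 — Series with R1: Z_total = R1 + (L || C) = 1000 + j151 Ω = 1011∠8.6° Ω.

Z = 1000 + j151 Ω = 1011∠8.6° Ω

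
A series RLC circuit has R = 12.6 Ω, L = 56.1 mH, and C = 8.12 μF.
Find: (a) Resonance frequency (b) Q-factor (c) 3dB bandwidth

Step 1 — Resonance: ω₀ = 1/√(LC) = 1/√(0.0561·8.12e-06) = 1482 rad/s.
Step 2 — f₀ = ω₀/(2π) = 235.8 Hz.
Step 3 — Series Q: Q = ω₀L/R = 1482·0.0561/12.6 = 6.597.
Step 4 — Bandwidth: Δω = ω₀/Q = 224.6 rad/s; BW = Δω/(2π) = 35.75 Hz.

(a) f₀ = 235.8 Hz  (b) Q = 6.597  (c) BW = 35.75 Hz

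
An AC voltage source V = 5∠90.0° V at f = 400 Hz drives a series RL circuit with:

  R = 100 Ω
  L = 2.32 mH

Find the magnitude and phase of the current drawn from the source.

Step 1 — Angular frequency: ω = 2π·f = 2π·400 = 2513 rad/s.
Step 2 — Component impedances:
  R: Z = R = 100 Ω
  L: Z = jωL = j·2513·0.00232 = 0 + j5.831 Ω
Step 3 — Series combination: Z_total = R + L = 100 + j5.831 Ω = 100.2∠3.3° Ω.
Step 4 — Source phasor: V = 5∠90.0° V = 0 + j5 V.
Step 5 — Ohm's law: I = V / Z_total = (0 + j5) / (100 + j5.831) = 0.002906 + j0.04983 A.
Step 6 — Convert to polar: |I| = 0.04992 A, ∠I = 86.7°.

I = 0.04992∠86.7° A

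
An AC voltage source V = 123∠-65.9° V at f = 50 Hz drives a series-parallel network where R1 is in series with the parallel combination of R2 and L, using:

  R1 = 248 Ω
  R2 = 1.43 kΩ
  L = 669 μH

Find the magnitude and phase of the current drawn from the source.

Step 1 — Angular frequency: ω = 2π·f = 2π·50 = 314.2 rad/s.
Step 2 — Component impedances:
  R1: Z = R = 248 Ω
  R2: Z = R = 1430 Ω
  L: Z = jωL = j·314.2·0.000669 = 0 + j0.2102 Ω
Step 3 — Parallel branch: R2 || L = 1/(1/R2 + 1/L) = 3.089e-05 + j0.2102 Ω.
Step 4 — Series with R1: Z_total = R1 + (R2 || L) = 248 + j0.2102 Ω = 248∠0.0° Ω.
Step 5 — Source phasor: V = 123∠-65.9° V = 50.22 - j112.3 V.
Step 6 — Ohm's law: I = V / Z_total = (50.22 - j112.3) / (248 + j0.2102) = 0.2021 - j0.4529 A.
Step 7 — Convert to polar: |I| = 0.496 A, ∠I = -65.9°.

I = 0.496∠-65.9° A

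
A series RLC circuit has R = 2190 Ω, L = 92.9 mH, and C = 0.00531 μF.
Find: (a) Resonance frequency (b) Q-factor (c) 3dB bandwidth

Step 1 — Resonance condition Im(Z)=0 gives ω₀ = 1/√(LC).
Step 2 — ω₀ = 1/√(0.0929·5.31e-09) = 4.502e+04 rad/s.
Step 3 — f₀ = ω₀/(2π) = 7166 Hz.
Step 4 — Series Q: Q = ω₀L/R = 4.502e+04·0.0929/2190 = 1.91.
Step 5 — 3dB bandwidth: Δω = ω₀/Q = 2.357e+04 rad/s; BW = Δω/(2π) = 3752 Hz.

(a) f₀ = 7166 Hz  (b) Q = 1.91  (c) BW = 3752 Hz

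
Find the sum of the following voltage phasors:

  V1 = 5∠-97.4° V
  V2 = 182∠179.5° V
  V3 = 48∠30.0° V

Step 1 — Convert each phasor to rectangular form:
  V1 = 5·(cos(-97.4°) + j·sin(-97.4°)) = -0.644 - j4.958 V
  V2 = 182·(cos(179.5°) + j·sin(179.5°)) = -182 + j1.588 V
  V3 = 48·(cos(30.0°) + j·sin(30.0°)) = 41.57 + j24 V
Step 2 — Sum components: V_total = -141.1 + j20.63 V.
Step 3 — Convert to polar: |V_total| = 142.6 V, ∠V_total = 171.7°.

V_total = 142.6∠171.7° V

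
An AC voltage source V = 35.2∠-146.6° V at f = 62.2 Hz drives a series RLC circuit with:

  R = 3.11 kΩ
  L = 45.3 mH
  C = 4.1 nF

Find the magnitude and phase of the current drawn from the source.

Step 1 — Angular frequency: ω = 2π·f = 2π·62.2 = 390.8 rad/s.
Step 2 — Component impedances:
  R: Z = R = 3110 Ω
  L: Z = jωL = j·390.8·0.0453 = 0 + j17.7 Ω
  C: Z = 1/(jωC) = -j/(ω·C) = 0 - j6.241e+05 Ω
Step 3 — Series combination: Z_total = R + L + C = 3110 - j6.241e+05 Ω = 6.241e+05∠-89.7° Ω.
Step 4 — Source phasor: V = 35.2∠-146.6° V = -29.39 - j19.38 V.
Step 5 — Ohm's law: I = V / Z_total = (-29.39 - j19.38) / (3110 - j6.241e+05) = 3.081e-05 - j4.724e-05 A.
Step 6 — Convert to polar: |I| = 5.64e-05 A, ∠I = -56.9°.

I = 5.64e-05∠-56.9° A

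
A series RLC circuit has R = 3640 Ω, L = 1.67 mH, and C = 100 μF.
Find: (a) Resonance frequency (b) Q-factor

Step 1 — Resonance condition Im(Z)=0 gives ω₀ = 1/√(LC).
Step 2 — ω₀ = 1/√(0.00167·0.0001) = 2447 rad/s.
Step 3 — f₀ = ω₀/(2π) = 389.5 Hz.
Step 4 — Series Q: Q = ω₀L/R = 2447·0.00167/3640 = 0.001123.

(a) f₀ = 389.5 Hz  (b) Q = 0.001123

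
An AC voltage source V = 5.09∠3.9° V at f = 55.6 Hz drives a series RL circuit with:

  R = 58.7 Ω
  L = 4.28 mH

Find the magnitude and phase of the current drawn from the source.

Step 1 — Angular frequency: ω = 2π·f = 2π·55.6 = 349.3 rad/s.
Step 2 — Component impedances:
  R: Z = R = 58.7 Ω
  L: Z = jωL = j·349.3·0.00428 = 0 + j1.495 Ω
Step 3 — Series combination: Z_total = R + L = 58.7 + j1.495 Ω = 58.72∠1.5° Ω.
Step 4 — Source phasor: V = 5.09∠3.9° V = 5.078 + j0.3462 V.
Step 5 — Ohm's law: I = V / Z_total = (5.078 + j0.3462) / (58.7 + j1.495) = 0.08661 + j0.003692 A.
Step 6 — Convert to polar: |I| = 0.08668 A, ∠I = 2.4°.

I = 0.08668∠2.4° A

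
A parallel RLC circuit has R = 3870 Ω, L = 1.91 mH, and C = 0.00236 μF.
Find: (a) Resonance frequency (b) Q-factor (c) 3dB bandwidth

Step 1 — Resonance: ω₀ = 1/√(LC) = 1/√(0.00191·2.36e-09) = 4.71e+05 rad/s.
Step 2 — f₀ = ω₀/(2π) = 7.496e+04 Hz.
Step 3 — Parallel Q: Q = R/(ω₀L) = 3870/(4.71e+05·0.00191) = 4.302.
Step 4 — Bandwidth: Δω = ω₀/Q = 1.095e+05 rad/s; BW = Δω/(2π) = 1.743e+04 Hz.

(a) f₀ = 7.496e+04 Hz  (b) Q = 4.302  (c) BW = 1.743e+04 Hz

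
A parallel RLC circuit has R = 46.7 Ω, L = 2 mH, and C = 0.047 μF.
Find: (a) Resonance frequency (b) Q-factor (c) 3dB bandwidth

Step 1 — Resonance: ω₀ = 1/√(LC) = 1/√(0.002·4.7e-08) = 1.031e+05 rad/s.
Step 2 — f₀ = ω₀/(2π) = 1.642e+04 Hz.
Step 3 — Parallel Q: Q = R/(ω₀L) = 46.7/(1.031e+05·0.002) = 0.2264.
Step 4 — Bandwidth: Δω = ω₀/Q = 4.556e+05 rad/s; BW = Δω/(2π) = 7.251e+04 Hz.

(a) f₀ = 1.642e+04 Hz  (b) Q = 0.2264  (c) BW = 7.251e+04 Hz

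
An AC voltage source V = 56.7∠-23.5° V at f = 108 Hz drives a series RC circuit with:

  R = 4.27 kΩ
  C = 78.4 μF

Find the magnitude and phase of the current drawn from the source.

Step 1 — Angular frequency: ω = 2π·f = 2π·108 = 678.6 rad/s.
Step 2 — Component impedances:
  R: Z = R = 4270 Ω
  C: Z = 1/(jωC) = -j/(ω·C) = 0 - j18.8 Ω
Step 3 — Series combination: Z_total = R + C = 4270 - j18.8 Ω = 4270∠-0.3° Ω.
Step 4 — Source phasor: V = 56.7∠-23.5° V = 52 - j22.61 V.
Step 5 — Ohm's law: I = V / Z_total = (52 - j22.61) / (4270 - j18.8) = 0.0122 - j0.005241 A.
Step 6 — Convert to polar: |I| = 0.01328 A, ∠I = -23.2°.

I = 0.01328∠-23.2° A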